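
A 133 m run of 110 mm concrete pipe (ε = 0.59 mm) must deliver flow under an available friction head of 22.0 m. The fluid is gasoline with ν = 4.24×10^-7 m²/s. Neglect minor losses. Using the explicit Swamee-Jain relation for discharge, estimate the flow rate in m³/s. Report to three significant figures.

Q ≈ 0.0322 m³/s

Swamee-Jain (Type II): Q = -0.965·√(gD⁵h_f/L)·ln[ε/(3.7D) + √(3.17ν²L/(gD³h_f))]
√(gD⁵h_f/L) = √(9.81·0.110⁵·22.0/133) = 0.005112
ε/(3.7D) = 0.00145; √(3.17ν²L/(gD³h_f)) = 1.62×10^-5
Q = -0.965·0.005112·ln(0.001466) = 0.03219 m³/s
Check: V = 3.39 m/s, Re = 8.79×10^5, f = 0.03119, h_f = 22.1 m ≈ 22.0 m ✓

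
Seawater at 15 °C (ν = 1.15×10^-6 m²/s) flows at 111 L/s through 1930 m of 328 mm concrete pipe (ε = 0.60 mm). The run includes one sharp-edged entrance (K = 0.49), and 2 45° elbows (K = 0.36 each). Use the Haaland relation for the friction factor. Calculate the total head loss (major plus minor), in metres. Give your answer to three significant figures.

H_L ≈ 12.2 m

V = 4Q/(πD²) = 1.314 m/s; V²/2g = 0.08796 m
Re = 3.75×10^5, ε/D = 0.00183 → f = 0.02337 (Haaland)
Major: h_f = f(L/D)·V²/2g = 0.02337·5884·0.08796 = 12.10 m
Minor: ΣK = 1.21; h_m = ΣK·V²/2g = 0.1064 m
Total H_L = 12.10 + 0.1064 = 12.20 m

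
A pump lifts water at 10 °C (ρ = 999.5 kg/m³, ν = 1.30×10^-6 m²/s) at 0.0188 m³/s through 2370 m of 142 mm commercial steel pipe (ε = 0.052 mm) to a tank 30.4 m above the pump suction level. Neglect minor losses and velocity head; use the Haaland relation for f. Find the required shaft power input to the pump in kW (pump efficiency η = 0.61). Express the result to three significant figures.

P_shaft ≈ 16.0 kW

V = 4Q/(πD²) = 1.187 m/s; Re = 1.30×10^5; ε/D = 3.66×10^-4; f = 0.01882
h_f = f(L/D)V²/2g = 22.56 m
Total head H = z + h_f = 30.4 + 22.56 = 52.96 m
P_hyd = ρgQH = 999.5·9.81·0.0188·52.96 = 9.762 kW
P_shaft = P_hyd/η = 9.762/0.61 = 16.00 kW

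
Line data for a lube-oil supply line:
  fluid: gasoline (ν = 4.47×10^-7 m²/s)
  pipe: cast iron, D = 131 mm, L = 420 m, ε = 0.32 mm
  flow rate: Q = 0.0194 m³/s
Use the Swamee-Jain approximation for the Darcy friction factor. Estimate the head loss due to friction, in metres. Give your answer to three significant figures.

h_f ≈ 8.54 m

V = 4Q/(πD²) = 4·0.0194/(π·0.131²) = 1.439 m/s
Re = VD/ν = 1.439·0.131/4.47×10^-7 = 4.22×10^5 → turbulent
ε/D = 0.32/131 = 0.00244
Swamee-Jain: f = 0.02521
h_f = f(L/D)V²/(2g) = 0.02521·(420/0.131)·1.439²/(2·9.81) = 8.536 m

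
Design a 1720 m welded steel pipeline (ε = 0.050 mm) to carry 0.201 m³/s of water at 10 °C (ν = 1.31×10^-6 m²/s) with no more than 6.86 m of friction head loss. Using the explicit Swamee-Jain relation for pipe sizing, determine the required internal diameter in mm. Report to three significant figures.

D ≈ 420 mm

Swamee-Jain (Type III): D = 0.66·[ε^1.25·(LQ²/(gh_f))^4.75 + ν·Q^9.4·(L/(gh_f))^5.2]^0.04
LQ²/(gh_f) = 1.033; L/(gh_f) = 25.56
Term 1 = ε^1.25·(…)^4.75 = 4.90×10^-6; Term 2 = ν·Q^9.4·(…)^5.2 = 7.70×10^-6
D = 0.66·(4.90×10^-6 + 7.70×10^-6)^0.04 = 0.4203 m = 420 mm
Check: V = 1.45 m/s, Re = 4.65×10^5, f = 0.01480, h_f = 6.48 m ≈ 6.86 m ✓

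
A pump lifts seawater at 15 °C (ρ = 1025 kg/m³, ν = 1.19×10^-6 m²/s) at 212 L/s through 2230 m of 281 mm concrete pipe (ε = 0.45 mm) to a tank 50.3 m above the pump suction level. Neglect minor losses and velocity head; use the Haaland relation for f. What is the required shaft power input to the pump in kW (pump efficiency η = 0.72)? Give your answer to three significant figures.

P_shaft ≈ 462 kW

V = 4Q/(πD²) = 3.418 m/s; Re = 8.07×10^5; ε/D = 0.00160; f = 0.02237
h_f = f(L/D)V²/2g = 105.8 m
Total head H = z + h_f = 50.3 + 105.8 = 156.1 m
P_hyd = ρgQH = 1025·9.81·0.212·156.1 = 332.7 kW
P_shaft = P_hyd/η = 332.7/0.72 = 462.1 kW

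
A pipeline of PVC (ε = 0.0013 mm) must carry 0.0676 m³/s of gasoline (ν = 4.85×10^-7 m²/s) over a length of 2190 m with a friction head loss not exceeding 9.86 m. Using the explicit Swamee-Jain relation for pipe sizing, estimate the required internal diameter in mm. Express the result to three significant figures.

D ≈ 257 mm

Swamee-Jain (Type III): D = 0.66·[ε^1.25·(LQ²/(gh_f))^4.75 + ν·Q^9.4·(L/(gh_f))^5.2]^0.04
LQ²/(gh_f) = 0.1035; L/(gh_f) = 22.64
Term 1 = ε^1.25·(…)^4.75 = 9.18×10^-13; Term 2 = ν·Q^9.4·(…)^5.2 = 5.40×10^-11
D = 0.66·(9.18×10^-13 + 5.40×10^-11)^0.04 = 0.2565 m = 257 mm
Check: V = 1.31 m/s, Re = 6.92×10^5, f = 0.01246, h_f = 9.28 m ≈ 9.86 m ✓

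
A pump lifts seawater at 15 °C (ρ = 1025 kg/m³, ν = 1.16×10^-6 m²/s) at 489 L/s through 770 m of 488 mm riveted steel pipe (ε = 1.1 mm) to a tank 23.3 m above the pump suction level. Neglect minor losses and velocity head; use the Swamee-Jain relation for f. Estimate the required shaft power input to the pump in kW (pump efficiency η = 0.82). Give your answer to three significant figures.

P_shaft ≈ 220 kW

V = 4Q/(πD²) = 2.614 m/s; Re = 1.10×10^6; ε/D = 0.00225; f = 0.02441
h_f = f(L/D)V²/2g = 13.42 m
Total head H = z + h_f = 23.3 + 13.42 = 36.72 m
P_hyd = ρgQH = 1025·9.81·0.489·36.72 = 180.5 kW
P_shaft = P_hyd/η = 180.5/0.82 = 220.2 kW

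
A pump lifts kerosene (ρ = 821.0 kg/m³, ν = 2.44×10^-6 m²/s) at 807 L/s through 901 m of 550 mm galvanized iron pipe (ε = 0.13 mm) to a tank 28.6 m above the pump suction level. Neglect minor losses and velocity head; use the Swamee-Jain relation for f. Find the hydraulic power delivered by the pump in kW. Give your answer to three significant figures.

V = 4Q/(πD²) = 3.397 m/s; Re = 7.66×10^5; ε/D = 2.36×10^-4; f = 0.01538
h_f = f(L/D)V²/2g = 14.82 m
Total head H = z + h_f = 28.6 + 14.82 = 43.42 m
P_hyd = ρgQH = 821.0·9.81·0.807·43.42 = 282.2 kW

P_hyd ≈ 282 kW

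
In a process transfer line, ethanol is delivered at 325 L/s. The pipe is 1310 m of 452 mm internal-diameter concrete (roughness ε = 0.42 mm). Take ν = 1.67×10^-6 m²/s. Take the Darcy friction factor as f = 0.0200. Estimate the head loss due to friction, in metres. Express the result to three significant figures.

V = 4Q/(πD²) = 4·0.325/(π·0.452²) = 2.025 m/s
h_f = f(L/D)V²/(2g) = 0.02000·(1310/0.452)·2.025²/(2·9.81) = 12.12 m

h_f ≈ 12.1 m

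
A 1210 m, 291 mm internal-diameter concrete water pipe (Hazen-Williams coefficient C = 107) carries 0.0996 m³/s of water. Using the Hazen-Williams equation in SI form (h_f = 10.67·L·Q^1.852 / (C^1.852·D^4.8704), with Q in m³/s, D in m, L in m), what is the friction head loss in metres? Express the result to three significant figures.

h_f = 10.67·1210·0.0996^1.852 / (107^1.852·0.291^4.8704) = 12.83 m

h_f ≈ 12.8 m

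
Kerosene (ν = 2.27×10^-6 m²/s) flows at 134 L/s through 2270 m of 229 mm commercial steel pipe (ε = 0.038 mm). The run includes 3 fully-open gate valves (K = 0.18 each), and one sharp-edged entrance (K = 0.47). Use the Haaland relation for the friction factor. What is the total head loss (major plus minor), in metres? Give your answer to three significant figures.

V = 4Q/(πD²) = 3.253 m/s; V²/2g = 0.5395 m
Re = 3.28×10^5, ε/D = 1.66×10^-4 → f = 0.01562 (Haaland)
Major: h_f = f(L/D)·V²/2g = 0.01562·9913·0.5395 = 83.56 m
Minor: ΣK = 1.01; h_m = ΣK·V²/2g = 0.5449 m
Total H_L = 83.56 + 0.5449 = 84.10 m

H_L ≈ 84.1 m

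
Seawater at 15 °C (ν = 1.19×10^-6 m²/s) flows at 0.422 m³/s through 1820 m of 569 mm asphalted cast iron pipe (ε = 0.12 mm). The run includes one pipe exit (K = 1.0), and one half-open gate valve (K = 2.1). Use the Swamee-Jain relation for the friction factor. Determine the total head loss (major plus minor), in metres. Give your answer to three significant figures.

H_L ≈ 7.21 m

V = 4Q/(πD²) = 1.660 m/s; V²/2g = 0.1404 m
Re = 7.94×10^5, ε/D = 2.11×10^-4 → f = 0.01509 (Swamee-Jain)
Major: h_f = f(L/D)·V²/2g = 0.01509·3199·0.1404 = 6.777 m
Minor: ΣK = 3.10; h_m = ΣK·V²/2g = 0.4352 m
Total H_L = 6.777 + 0.4352 = 7.212 m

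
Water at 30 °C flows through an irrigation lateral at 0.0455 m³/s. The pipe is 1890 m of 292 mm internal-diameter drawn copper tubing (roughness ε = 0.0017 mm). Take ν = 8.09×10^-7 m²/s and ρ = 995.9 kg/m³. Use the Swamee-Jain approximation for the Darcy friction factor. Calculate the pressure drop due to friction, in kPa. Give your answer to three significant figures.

V = 4Q/(πD²) = 4·0.0455/(π·0.292²) = 0.6794 m/s
Re = VD/ν = 0.6794·0.292/8.09×10^-7 = 2.45×10^5 → turbulent
ε/D = 0.0017/292 = 5.82×10^-6
Swamee-Jain: f = 0.01499
h_f = f(L/D)V²/(2g) = 0.01499·(1890/0.292)·0.6794²/(2·9.81) = 2.283 m
Δp = ρg·h_f = 995.9·9.81·2.283 = 22.31 kPa

Δp ≈ 22.3 kPa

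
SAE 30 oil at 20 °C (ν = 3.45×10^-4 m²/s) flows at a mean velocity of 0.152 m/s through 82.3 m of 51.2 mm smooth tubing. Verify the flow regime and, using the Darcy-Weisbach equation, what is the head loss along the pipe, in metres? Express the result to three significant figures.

Re = VD/ν = 0.152·0.05120/3.45×10^-4 = 22.6 → laminar (Re < 2300)
f = 64/Re = 2.837
h_f = f(L/D)V²/(2g) = 2.837·(82.3/0.05120)·0.152²/(2·9.81) = 5.370 m

h_f ≈ 5.37 m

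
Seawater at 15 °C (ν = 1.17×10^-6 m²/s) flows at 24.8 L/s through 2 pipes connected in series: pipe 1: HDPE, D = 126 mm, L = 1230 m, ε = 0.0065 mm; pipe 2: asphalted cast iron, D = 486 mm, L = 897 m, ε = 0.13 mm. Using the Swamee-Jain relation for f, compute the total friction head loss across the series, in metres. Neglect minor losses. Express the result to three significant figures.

Pipe 1: V = 1.989 m/s, Re = 2.14×10^5, ε/D = 5.16×10^-5, f = 0.01580, h_1 = f(L/D)V²/2g = 31.11 m
Pipe 2: V = 0.1337 m/s, Re = 5.55×10^4, ε/D = 2.67×10^-4, f = 0.02138, h_2 = f(L/D)V²/2g = 0.03594 m
Series → Q common, losses add: H = Σh = 31.14 m

H ≈ 31.1 m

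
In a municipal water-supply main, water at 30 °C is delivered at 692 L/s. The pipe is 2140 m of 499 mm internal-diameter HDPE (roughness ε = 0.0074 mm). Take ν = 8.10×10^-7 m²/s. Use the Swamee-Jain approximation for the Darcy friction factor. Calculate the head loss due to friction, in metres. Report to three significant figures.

V = 4Q/(πD²) = 4·0.692/(π·0.499²) = 3.538 m/s
Re = VD/ν = 3.538·0.499/8.10×10^-7 = 2.18×10^6 → turbulent
ε/D = 0.0074/499 = 1.48×10^-5
Swamee-Jain: f = 0.01079
h_f = f(L/D)V²/(2g) = 0.01079·(2140/0.499)·3.538²/(2·9.81) = 29.52 m

h_f ≈ 29.5 m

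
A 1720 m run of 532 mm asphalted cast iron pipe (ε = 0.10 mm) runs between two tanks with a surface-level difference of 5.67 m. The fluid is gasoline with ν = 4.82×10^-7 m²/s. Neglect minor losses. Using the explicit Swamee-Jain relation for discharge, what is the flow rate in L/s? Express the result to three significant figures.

Swamee-Jain (Type II): Q = -0.965·√(gD⁵h_f/L)·ln[ε/(3.7D) + √(3.17ν²L/(gD³h_f))]
√(gD⁵h_f/L) = √(9.81·0.532⁵·5.67/1720) = 0.03712
ε/(3.7D) = 5.08×10^-5; √(3.17ν²L/(gD³h_f)) = 1.23×10^-5
Q = -0.965·0.03712·ln(6.310×10^-5) = 0.3464 m³/s
Check: V = 1.56 m/s, Re = 1.72×10^6, f = 0.01425, h_f = 5.70 m ≈ 5.67 m ✓

Q ≈ 346 L/s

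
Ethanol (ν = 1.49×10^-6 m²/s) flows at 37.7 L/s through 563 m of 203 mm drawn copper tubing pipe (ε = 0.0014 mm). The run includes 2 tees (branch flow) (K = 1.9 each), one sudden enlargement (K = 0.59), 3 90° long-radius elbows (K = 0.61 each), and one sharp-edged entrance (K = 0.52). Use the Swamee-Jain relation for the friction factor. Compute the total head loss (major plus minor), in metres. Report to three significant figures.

V = 4Q/(πD²) = 1.165 m/s; V²/2g = 0.06915 m
Re = 1.59×10^5, ε/D = 6.90×10^-6 → f = 0.01631 (Swamee-Jain)
Major: h_f = f(L/D)·V²/2g = 0.01631·2773·0.06915 = 3.128 m
Minor: ΣK = 6.74; h_m = ΣK·V²/2g = 0.4661 m
Total H_L = 3.128 + 0.4661 = 3.595 m

H_L ≈ 3.59 m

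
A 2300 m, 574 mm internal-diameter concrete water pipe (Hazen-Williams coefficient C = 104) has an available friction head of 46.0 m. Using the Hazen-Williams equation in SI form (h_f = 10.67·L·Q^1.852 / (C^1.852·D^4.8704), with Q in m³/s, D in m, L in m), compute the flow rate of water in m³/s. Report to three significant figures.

Q ≈ 0.814 m³/s

Rearranging: Q = [h_f·C^1.852·D^4.8704 / (10.67·L)]^(1/1.852)
Q = [46.0·104^1.852·0.574^4.8704 / (10.67·2300)]^0.540 = 0.8137 m³/s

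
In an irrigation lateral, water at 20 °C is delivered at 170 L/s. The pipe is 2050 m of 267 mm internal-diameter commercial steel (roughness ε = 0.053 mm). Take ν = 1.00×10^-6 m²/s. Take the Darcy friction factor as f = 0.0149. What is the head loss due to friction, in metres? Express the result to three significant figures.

V = 4Q/(πD²) = 4·0.170/(π·0.267²) = 3.036 m/s
h_f = f(L/D)V²/(2g) = 0.01490·(2050/0.267)·3.036²/(2·9.81) = 53.75 m

h_f ≈ 53.8 m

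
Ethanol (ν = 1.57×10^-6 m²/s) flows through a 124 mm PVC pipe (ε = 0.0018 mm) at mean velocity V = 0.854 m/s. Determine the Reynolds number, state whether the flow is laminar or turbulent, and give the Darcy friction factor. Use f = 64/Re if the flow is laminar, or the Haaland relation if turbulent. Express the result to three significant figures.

Re ≈ 6.74×10^4; turbulent; f ≈ 0.0194

Re = VD/ν = 0.8540·0.124/1.57×10^-6 = 6.74×10^4
Re > 4000 → turbulent; ε/D = 1.45×10^-5
Haaland: f = 0.01943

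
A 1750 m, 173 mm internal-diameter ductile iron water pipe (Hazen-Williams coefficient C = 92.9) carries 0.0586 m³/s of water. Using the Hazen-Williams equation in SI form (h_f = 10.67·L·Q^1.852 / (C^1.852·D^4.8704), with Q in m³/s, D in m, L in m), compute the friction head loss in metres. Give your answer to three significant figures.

h_f ≈ 114 m

h_f = 10.67·1750·0.0586^1.852 / (92.9^1.852·0.173^4.8704) = 113.7 m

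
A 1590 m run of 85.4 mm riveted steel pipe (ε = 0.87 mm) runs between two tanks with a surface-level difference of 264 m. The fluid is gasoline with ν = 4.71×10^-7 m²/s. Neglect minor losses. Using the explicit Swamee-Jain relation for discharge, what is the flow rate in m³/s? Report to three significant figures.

Q ≈ 0.0154 m³/s

Swamee-Jain (Type II): Q = -0.965·√(gD⁵h_f/L)·ln[ε/(3.7D) + √(3.17ν²L/(gD³h_f))]
√(gD⁵h_f/L) = √(9.81·0.0854⁵·264/1590) = 0.002720
ε/(3.7D) = 0.00275; √(3.17ν²L/(gD³h_f)) = 2.63×10^-5
Q = -0.965·0.002720·ln(0.002780) = 0.01545 m³/s
Check: V = 2.70 m/s, Re = 4.89×10^5, f = 0.03835, h_f = 265 m ≈ 264 m ✓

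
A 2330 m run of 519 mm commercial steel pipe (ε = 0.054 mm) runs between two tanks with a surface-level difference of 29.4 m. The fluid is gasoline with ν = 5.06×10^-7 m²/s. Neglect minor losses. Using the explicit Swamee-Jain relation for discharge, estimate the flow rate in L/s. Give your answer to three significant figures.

Q ≈ 676 L/s

Swamee-Jain (Type II): Q = -0.965·√(gD⁵h_f/L)·ln[ε/(3.7D) + √(3.17ν²L/(gD³h_f))]
√(gD⁵h_f/L) = √(9.81·0.519⁵·29.4/2330) = 0.06827
ε/(3.7D) = 2.81×10^-5; √(3.17ν²L/(gD³h_f)) = 6.85×10^-6
Q = -0.965·0.06827·ln(3.497×10^-5) = 0.6760 m³/s
Check: V = 3.20 m/s, Re = 3.28×10^6, f = 0.01266, h_f = 29.6 m ≈ 29.4 m ✓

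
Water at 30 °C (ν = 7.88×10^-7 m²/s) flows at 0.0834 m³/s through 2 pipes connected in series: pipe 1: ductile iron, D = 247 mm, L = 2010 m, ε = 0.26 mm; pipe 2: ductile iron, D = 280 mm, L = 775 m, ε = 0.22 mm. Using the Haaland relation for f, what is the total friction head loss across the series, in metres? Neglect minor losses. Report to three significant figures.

Pipe 1: V = 1.741 m/s, Re = 5.46×10^5, ε/D = 0.00105, f = 0.02039, h_1 = f(L/D)V²/2g = 25.62 m
Pipe 2: V = 1.354 m/s, Re = 4.81×10^5, ε/D = 7.86×10^-4, f = 0.01921, h_2 = f(L/D)V²/2g = 4.972 m
Series → Q common, losses add: H = Σh = 30.59 m

H ≈ 30.6 m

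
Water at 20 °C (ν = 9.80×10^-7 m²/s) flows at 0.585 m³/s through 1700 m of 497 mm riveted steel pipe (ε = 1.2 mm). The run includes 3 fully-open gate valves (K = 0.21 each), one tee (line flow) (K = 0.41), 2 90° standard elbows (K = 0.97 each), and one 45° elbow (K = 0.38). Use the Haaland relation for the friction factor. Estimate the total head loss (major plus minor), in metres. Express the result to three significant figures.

V = 4Q/(πD²) = 3.015 m/s; V²/2g = 0.4635 m
Re = 1.53×10^6, ε/D = 0.00241 → f = 0.02478 (Haaland)
Major: h_f = f(L/D)·V²/2g = 0.02478·3421·0.4635 = 39.29 m
Minor: ΣK = 3.36; h_m = ΣK·V²/2g = 1.557 m
Total H_L = 39.29 + 1.557 = 40.84 m

H_L ≈ 40.8 m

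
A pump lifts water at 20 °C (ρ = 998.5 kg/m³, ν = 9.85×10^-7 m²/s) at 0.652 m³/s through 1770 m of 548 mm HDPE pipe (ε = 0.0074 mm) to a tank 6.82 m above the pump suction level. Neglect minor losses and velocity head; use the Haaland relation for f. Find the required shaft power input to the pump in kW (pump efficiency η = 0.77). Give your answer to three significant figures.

V = 4Q/(πD²) = 2.764 m/s; Re = 1.54×10^6; ε/D = 1.35×10^-5; f = 0.01113
h_f = f(L/D)V²/2g = 14.00 m
Total head H = z + h_f = 6.82 + 14.00 = 20.82 m
P_hyd = ρgQH = 998.5·9.81·0.652·20.82 = 132.9 kW
P_shaft = P_hyd/η = 132.9/0.77 = 172.7 kW

P_shaft ≈ 173 kW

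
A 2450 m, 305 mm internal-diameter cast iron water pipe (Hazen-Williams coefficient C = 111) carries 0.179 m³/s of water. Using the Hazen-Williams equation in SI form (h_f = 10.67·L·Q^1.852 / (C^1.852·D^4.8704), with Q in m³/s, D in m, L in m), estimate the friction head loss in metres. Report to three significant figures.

h_f = 10.67·2450·0.179^1.852 / (111^1.852·0.305^4.8704) = 57.19 m

h_f ≈ 57.2 m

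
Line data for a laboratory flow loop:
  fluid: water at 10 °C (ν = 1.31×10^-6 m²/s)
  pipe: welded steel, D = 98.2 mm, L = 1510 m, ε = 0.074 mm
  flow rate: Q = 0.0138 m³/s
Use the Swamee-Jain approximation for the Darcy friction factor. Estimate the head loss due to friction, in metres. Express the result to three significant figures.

V = 4Q/(πD²) = 4·0.0138/(π·0.0982²) = 1.822 m/s
Re = VD/ν = 1.822·0.0982/1.31×10^-6 = 1.37×10^5 → turbulent
ε/D = 0.074/98.2 = 7.54×10^-4
Swamee-Jain: f = 0.02079
h_f = f(L/D)V²/(2g) = 0.02079·(1510/0.0982)·1.822²/(2·9.81) = 54.10 m

h_f ≈ 54.1 m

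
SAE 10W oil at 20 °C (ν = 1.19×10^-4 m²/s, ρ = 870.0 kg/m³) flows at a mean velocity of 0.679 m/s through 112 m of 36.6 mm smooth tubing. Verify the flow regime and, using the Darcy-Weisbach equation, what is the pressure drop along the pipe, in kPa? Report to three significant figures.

Δp ≈ 188 kPa

Re = VD/ν = 0.679·0.03660/1.19×10^-4 = 209 → laminar (Re < 2300)
f = 64/Re = 0.3065
h_f = f(L/D)V²/(2g) = 0.3065·(112/0.03660)·0.679²/(2·9.81) = 22.04 m
Δp = ρg·h_f = 870.0·9.81·22.04 = 188.1 kPa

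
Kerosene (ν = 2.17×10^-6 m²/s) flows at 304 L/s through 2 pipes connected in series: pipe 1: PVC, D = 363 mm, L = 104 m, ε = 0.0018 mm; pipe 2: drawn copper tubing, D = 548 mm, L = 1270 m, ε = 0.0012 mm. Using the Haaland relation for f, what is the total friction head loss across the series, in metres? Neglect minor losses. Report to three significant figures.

Pipe 1: V = 2.937 m/s, Re = 4.91×10^5, ε/D = 4.96×10^-6, f = 0.01316, h_1 = f(L/D)V²/2g = 1.658 m
Pipe 2: V = 1.289 m/s, Re = 3.25×10^5, ε/D = 2.19×10^-6, f = 0.01414, h_2 = f(L/D)V²/2g = 2.776 m
Series → Q common, losses add: H = Σh = 4.434 m

H ≈ 4.43 m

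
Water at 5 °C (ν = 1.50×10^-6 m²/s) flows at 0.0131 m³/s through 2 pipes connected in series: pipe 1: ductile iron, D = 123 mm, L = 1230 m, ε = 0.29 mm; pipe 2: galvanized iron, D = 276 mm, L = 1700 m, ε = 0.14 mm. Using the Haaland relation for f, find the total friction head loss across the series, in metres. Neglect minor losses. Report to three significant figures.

Pipe 1: V = 1.102 m/s, Re = 9.04×10^4, ε/D = 0.00236, f = 0.02603, h_1 = f(L/D)V²/2g = 16.12 m
Pipe 2: V = 0.2190 m/s, Re = 4.03×10^4, ε/D = 5.07×10^-4, f = 0.02314, h_2 = f(L/D)V²/2g = 0.3483 m
Series → Q common, losses add: H = Σh = 16.47 m

H ≈ 16.5 m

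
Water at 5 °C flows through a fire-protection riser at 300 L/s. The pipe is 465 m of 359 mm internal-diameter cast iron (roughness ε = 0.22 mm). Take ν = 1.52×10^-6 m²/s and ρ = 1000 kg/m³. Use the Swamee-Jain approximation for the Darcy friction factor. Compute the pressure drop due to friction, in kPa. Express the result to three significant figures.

V = 4Q/(πD²) = 4·0.300/(π·0.359²) = 2.964 m/s
Re = VD/ν = 2.964·0.359/1.52×10^-6 = 7.00×10^5 → turbulent
ε/D = 0.22/359 = 6.13×10^-4
Swamee-Jain: f = 0.01821
h_f = f(L/D)V²/(2g) = 0.01821·(465/0.359)·2.964²/(2·9.81) = 10.56 m
Δp = ρg·h_f = 1000·9.81·10.56 = 103.6 kPa

Δp ≈ 104 kPa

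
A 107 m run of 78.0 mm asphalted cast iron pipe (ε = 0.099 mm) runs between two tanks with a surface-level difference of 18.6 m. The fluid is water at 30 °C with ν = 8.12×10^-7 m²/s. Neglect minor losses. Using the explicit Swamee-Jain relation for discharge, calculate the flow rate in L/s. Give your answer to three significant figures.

Swamee-Jain (Type II): Q = -0.965·√(gD⁵h_f/L)·ln[ε/(3.7D) + √(3.17ν²L/(gD³h_f))]
√(gD⁵h_f/L) = √(9.81·0.0780⁵·18.6/107) = 0.002219
ε/(3.7D) = 3.43×10^-4; √(3.17ν²L/(gD³h_f)) = 5.08×10^-5
Q = -0.965·0.002219·ln(3.939×10^-4) = 0.01679 m³/s
Check: V = 3.51 m/s, Re = 3.37×10^5, f = 0.02170, h_f = 18.7 m ≈ 18.6 m ✓

Q ≈ 16.8 L/s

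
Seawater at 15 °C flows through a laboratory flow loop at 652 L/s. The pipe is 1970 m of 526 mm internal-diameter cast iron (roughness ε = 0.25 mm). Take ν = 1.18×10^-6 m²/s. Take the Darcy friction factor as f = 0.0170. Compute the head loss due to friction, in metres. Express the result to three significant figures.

V = 4Q/(πD²) = 4·0.652/(π·0.526²) = 3.000 m/s
h_f = f(L/D)V²/(2g) = 0.01700·(1970/0.526)·3.000²/(2·9.81) = 29.21 m

h_f ≈ 29.2 m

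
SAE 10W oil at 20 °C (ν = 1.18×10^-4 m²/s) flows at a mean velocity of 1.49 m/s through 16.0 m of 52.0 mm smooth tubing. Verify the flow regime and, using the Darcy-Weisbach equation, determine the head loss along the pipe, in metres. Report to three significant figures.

h_f ≈ 3.39 m

Re = VD/ν = 1.49·0.05200/1.18×10^-4 = 657 → laminar (Re < 2300)
f = 64/Re = 0.09747
h_f = f(L/D)V²/(2g) = 0.09747·(16.0/0.05200)·1.49²/(2·9.81) = 3.394 m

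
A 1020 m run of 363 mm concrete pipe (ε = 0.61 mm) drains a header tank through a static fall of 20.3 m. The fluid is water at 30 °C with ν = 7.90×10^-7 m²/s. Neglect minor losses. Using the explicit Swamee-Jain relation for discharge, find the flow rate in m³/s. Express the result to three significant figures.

Swamee-Jain (Type II): Q = -0.965·√(gD⁵h_f/L)·ln[ε/(3.7D) + √(3.17ν²L/(gD³h_f))]
√(gD⁵h_f/L) = √(9.81·0.363⁵·20.3/1020) = 0.03508
ε/(3.7D) = 4.54×10^-4; √(3.17ν²L/(gD³h_f)) = 1.46×10^-5
Q = -0.965·0.03508·ln(4.687×10^-4) = 0.2595 m³/s
Check: V = 2.51 m/s, Re = 1.15×10^6, f = 0.02263, h_f = 20.4 m ≈ 20.3 m ✓

Q ≈ 0.259 m³/s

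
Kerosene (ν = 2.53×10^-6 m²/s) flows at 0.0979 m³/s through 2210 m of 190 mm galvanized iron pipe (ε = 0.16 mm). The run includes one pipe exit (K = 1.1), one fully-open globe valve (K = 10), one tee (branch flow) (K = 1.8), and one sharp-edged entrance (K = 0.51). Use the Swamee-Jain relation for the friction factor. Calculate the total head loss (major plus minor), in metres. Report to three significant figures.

H_L ≈ 151 m

V = 4Q/(πD²) = 3.453 m/s; V²/2g = 0.6077 m
Re = 2.59×10^5, ε/D = 8.42×10^-4 → f = 0.02022 (Swamee-Jain)
Major: h_f = f(L/D)·V²/2g = 0.02022·11632·0.6077 = 142.9 m
Minor: ΣK = 13.4; h_m = ΣK·V²/2g = 8.149 m
Total H_L = 142.9 + 8.149 = 151.1 m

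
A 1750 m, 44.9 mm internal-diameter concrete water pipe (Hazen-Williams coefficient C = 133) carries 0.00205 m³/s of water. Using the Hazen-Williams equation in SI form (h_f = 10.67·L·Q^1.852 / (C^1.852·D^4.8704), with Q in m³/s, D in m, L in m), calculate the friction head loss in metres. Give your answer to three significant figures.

h_f = 10.67·1750·0.00205^1.852 / (133^1.852·0.0449^4.8704) = 83.81 m

h_f ≈ 83.8 m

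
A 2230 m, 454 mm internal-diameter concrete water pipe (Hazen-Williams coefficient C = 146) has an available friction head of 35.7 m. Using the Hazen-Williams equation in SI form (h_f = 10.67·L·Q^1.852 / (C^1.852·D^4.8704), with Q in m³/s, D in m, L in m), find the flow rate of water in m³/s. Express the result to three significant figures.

Rearranging: Q = [h_f·C^1.852·D^4.8704 / (10.67·L)]^(1/1.852)
Q = [35.7·146^1.852·0.454^4.8704 / (10.67·2230)]^0.540 = 0.5467 m³/s

Q ≈ 0.547 m³/s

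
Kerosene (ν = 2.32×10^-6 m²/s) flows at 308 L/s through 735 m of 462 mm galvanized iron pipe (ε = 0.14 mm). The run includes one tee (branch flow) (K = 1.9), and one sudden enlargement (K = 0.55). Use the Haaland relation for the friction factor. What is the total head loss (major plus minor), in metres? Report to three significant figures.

V = 4Q/(πD²) = 1.837 m/s; V²/2g = 0.1721 m
Re = 3.66×10^5, ε/D = 3.03×10^-4 → f = 0.01654 (Haaland)
Major: h_f = f(L/D)·V²/2g = 0.01654·1591·0.1721 = 4.528 m
Minor: ΣK = 2.45; h_m = ΣK·V²/2g = 0.4215 m
Total H_L = 4.528 + 0.4215 = 4.950 m

H_L ≈ 4.95 m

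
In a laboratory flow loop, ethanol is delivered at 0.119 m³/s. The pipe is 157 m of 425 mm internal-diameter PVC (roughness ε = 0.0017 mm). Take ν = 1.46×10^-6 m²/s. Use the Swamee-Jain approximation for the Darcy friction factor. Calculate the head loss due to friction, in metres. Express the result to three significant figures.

h_f ≈ 0.199 m

V = 4Q/(πD²) = 4·0.119/(π·0.425²) = 0.8388 m/s
Re = VD/ν = 0.8388·0.425/1.46×10^-6 = 2.44×10^5 → turbulent
ε/D = 0.0017/425 = 4.00×10^-6
Swamee-Jain: f = 0.01499
h_f = f(L/D)V²/(2g) = 0.01499·(157/0.425)·0.8388²/(2·9.81) = 0.1986 m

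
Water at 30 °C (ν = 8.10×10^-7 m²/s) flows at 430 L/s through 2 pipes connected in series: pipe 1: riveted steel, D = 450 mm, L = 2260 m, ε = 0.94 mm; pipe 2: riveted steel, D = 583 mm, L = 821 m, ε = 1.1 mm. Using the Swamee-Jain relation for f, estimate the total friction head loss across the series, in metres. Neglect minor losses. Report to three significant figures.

Pipe 1: V = 2.704 m/s, Re = 1.50×10^6, ε/D = 0.00209, f = 0.02387, h_1 = f(L/D)V²/2g = 44.66 m
Pipe 2: V = 1.611 m/s, Re = 1.16×10^6, ε/D = 0.00189, f = 0.02330, h_2 = f(L/D)V²/2g = 4.339 m
Series → Q common, losses add: H = Σh = 49.00 m

H ≈ 49.0 m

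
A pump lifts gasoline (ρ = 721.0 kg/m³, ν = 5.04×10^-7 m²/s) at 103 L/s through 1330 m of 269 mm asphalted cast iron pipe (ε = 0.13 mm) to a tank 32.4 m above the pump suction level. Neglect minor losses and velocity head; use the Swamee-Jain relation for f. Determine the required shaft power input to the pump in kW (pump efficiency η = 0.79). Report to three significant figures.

V = 4Q/(πD²) = 1.812 m/s; Re = 9.67×10^5; ε/D = 4.83×10^-4; f = 0.01720
h_f = f(L/D)V²/2g = 14.24 m
Total head H = z + h_f = 32.4 + 14.24 = 46.64 m
P_hyd = ρgQH = 721.0·9.81·0.103·46.64 = 33.98 kW
P_shaft = P_hyd/η = 33.98/0.79 = 43.01 kW

P_shaft ≈ 43.0 kW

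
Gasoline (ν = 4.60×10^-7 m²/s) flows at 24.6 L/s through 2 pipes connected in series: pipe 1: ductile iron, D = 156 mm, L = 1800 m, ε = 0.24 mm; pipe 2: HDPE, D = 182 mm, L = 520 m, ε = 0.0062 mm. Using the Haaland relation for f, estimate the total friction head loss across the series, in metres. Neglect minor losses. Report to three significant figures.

H ≈ 23.6 m

Pipe 1: V = 1.287 m/s, Re = 4.36×10^5, ε/D = 0.00154, f = 0.02235, h_1 = f(L/D)V²/2g = 21.78 m
Pipe 2: V = 0.9456 m/s, Re = 3.74×10^5, ε/D = 3.41×10^-5, f = 0.01411, h_2 = f(L/D)V²/2g = 1.837 m
Series → Q common, losses add: H = Σh = 23.61 m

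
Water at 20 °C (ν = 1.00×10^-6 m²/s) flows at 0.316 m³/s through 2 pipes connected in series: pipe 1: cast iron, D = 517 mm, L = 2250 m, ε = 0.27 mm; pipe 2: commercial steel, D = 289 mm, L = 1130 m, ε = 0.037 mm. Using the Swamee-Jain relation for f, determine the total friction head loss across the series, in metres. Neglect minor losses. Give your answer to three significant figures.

Pipe 1: V = 1.505 m/s, Re = 7.78×10^5, ε/D = 5.22×10^-4, f = 0.01759, h_1 = f(L/D)V²/2g = 8.840 m
Pipe 2: V = 4.817 m/s, Re = 1.39×10^6, ε/D = 1.28×10^-4, f = 0.01360, h_2 = f(L/D)V²/2g = 62.89 m
Series → Q common, losses add: H = Σh = 71.73 m

H ≈ 71.7 m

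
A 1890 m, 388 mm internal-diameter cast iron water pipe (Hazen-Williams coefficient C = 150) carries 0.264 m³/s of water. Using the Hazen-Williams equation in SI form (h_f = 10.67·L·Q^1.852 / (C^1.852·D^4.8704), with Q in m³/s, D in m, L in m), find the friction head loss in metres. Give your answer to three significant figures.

h_f = 10.67·1890·0.264^1.852 / (150^1.852·0.388^4.8704) = 16.06 m

h_f ≈ 16.1 m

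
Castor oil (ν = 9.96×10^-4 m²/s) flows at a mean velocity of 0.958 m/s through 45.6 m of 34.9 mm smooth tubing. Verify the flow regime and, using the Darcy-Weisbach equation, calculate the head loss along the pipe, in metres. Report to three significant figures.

Re = VD/ν = 0.958·0.03490/9.96×10^-4 = 33.6 → laminar (Re < 2300)
f = 64/Re = 1.907
h_f = f(L/D)V²/(2g) = 1.907·(45.6/0.03490)·0.958²/(2·9.81) = 116.5 m

h_f ≈ 117 m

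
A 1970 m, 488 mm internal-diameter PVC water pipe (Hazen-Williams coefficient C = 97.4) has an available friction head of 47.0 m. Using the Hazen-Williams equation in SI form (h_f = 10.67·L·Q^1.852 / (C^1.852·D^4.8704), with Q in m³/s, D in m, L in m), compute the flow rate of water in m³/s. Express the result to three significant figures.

Q ≈ 0.547 m³/s

Rearranging: Q = [h_f·C^1.852·D^4.8704 / (10.67·L)]^(1/1.852)
Q = [47.0·97.4^1.852·0.488^4.8704 / (10.67·1970)]^0.540 = 0.5470 m³/s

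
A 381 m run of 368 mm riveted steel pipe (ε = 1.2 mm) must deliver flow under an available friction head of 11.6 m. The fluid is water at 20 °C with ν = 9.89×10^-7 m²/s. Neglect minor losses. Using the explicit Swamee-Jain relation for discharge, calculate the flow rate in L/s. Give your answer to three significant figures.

Q ≈ 304 L/s

Swamee-Jain (Type II): Q = -0.965·√(gD⁵h_f/L)·ln[ε/(3.7D) + √(3.17ν²L/(gD³h_f))]
√(gD⁵h_f/L) = √(9.81·0.368⁵·11.6/381) = 0.04490
ε/(3.7D) = 8.81×10^-4; √(3.17ν²L/(gD³h_f)) = 1.44×10^-5
Q = -0.965·0.04490·ln(8.957×10^-4) = 0.3041 m³/s
Check: V = 2.86 m/s, Re = 1.06×10^6, f = 0.02697, h_f = 11.6 m ≈ 11.6 m ✓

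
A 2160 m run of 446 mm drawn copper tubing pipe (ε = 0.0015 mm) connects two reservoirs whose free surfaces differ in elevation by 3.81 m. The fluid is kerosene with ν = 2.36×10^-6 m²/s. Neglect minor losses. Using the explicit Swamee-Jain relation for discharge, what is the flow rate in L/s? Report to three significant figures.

Swamee-Jain (Type II): Q = -0.965·√(gD⁵h_f/L)·ln[ε/(3.7D) + √(3.17ν²L/(gD³h_f))]
√(gD⁵h_f/L) = √(9.81·0.446⁵·3.81/2160) = 0.01747
ε/(3.7D) = 9.09×10^-7; √(3.17ν²L/(gD³h_f)) = 1.07×10^-4
Q = -0.965·0.01747·ln(1.082×10^-4) = 0.1540 m³/s
Check: V = 0.986 m/s, Re = 1.86×10^5, f = 0.01578, h_f = 3.78 m ≈ 3.81 m ✓

Q ≈ 154 L/s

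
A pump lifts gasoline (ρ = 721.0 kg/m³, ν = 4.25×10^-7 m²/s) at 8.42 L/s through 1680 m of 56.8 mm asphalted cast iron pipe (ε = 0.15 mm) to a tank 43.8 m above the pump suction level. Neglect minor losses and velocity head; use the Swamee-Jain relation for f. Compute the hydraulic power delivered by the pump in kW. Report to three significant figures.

P_hyd ≈ 28.1 kW

V = 4Q/(πD²) = 3.323 m/s; Re = 4.44×10^5; ε/D = 0.00264; f = 0.02571
h_f = f(L/D)V²/2g = 427.9 m
Total head H = z + h_f = 43.8 + 427.9 = 471.7 m
P_hyd = ρgQH = 721.0·9.81·0.00842·471.7 = 28.09 kW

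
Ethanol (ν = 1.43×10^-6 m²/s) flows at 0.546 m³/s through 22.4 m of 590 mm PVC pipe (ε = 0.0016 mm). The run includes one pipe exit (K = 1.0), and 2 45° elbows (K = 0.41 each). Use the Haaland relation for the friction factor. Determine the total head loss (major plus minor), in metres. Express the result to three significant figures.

H_L ≈ 0.463 m

V = 4Q/(πD²) = 1.997 m/s; V²/2g = 0.2033 m
Re = 8.24×10^5, ε/D = 2.71×10^-6 → f = 0.01201 (Haaland)
Major: h_f = f(L/D)·V²/2g = 0.01201·37.97·0.2033 = 0.09270 m
Minor: ΣK = 1.82; h_m = ΣK·V²/2g = 0.3700 m
Total H_L = 0.09270 + 0.3700 = 0.4627 m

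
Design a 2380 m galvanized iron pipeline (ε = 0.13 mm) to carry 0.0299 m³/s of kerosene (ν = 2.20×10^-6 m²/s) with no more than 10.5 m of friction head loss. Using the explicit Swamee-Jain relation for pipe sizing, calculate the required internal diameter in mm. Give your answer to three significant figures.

D ≈ 207 mm

Swamee-Jain (Type III): D = 0.66·[ε^1.25·(LQ²/(gh_f))^4.75 + ν·Q^9.4·(L/(gh_f))^5.2]^0.04
LQ²/(gh_f) = 0.02066; L/(gh_f) = 23.11
Term 1 = ε^1.25·(…)^4.75 = 1.38×10^-13; Term 2 = ν·Q^9.4·(…)^5.2 = 1.27×10^-13
D = 0.66·(1.38×10^-13 + 1.27×10^-13)^0.04 = 0.2072 m = 207 mm
Check: V = 0.886 m/s, Re = 8.35×10^4, f = 0.02141, h_f = 9.85 m ≈ 10.5 m ✓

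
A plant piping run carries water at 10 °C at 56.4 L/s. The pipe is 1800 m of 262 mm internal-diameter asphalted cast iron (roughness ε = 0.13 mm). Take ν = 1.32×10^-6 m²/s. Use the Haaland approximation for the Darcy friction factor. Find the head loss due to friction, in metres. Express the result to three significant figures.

V = 4Q/(πD²) = 4·0.0564/(π·0.262²) = 1.046 m/s
Re = VD/ν = 1.046·0.262/1.32×10^-6 = 2.08×10^5 → turbulent
ε/D = 0.13/262 = 4.96×10^-4
Haaland: f = 0.01856
h_f = f(L/D)V²/(2g) = 0.01856·(1800/0.262)·1.046²/(2·9.81) = 7.111 m

h_f ≈ 7.11 m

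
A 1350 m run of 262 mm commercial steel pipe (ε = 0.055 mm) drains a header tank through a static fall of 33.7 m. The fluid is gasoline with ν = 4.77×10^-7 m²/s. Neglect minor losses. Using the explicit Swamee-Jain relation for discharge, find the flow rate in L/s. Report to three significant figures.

Swamee-Jain (Type II): Q = -0.965·√(gD⁵h_f/L)·ln[ε/(3.7D) + √(3.17ν²L/(gD³h_f))]
√(gD⁵h_f/L) = √(9.81·0.262⁵·33.7/1350) = 0.01739
ε/(3.7D) = 5.67×10^-5; √(3.17ν²L/(gD³h_f)) = 1.28×10^-5
Q = -0.965·0.01739·ln(6.953×10^-5) = 0.1606 m³/s
Check: V = 2.98 m/s, Re = 1.64×10^6, f = 0.01454, h_f = 33.9 m ≈ 33.7 m ✓

Q ≈ 161 L/s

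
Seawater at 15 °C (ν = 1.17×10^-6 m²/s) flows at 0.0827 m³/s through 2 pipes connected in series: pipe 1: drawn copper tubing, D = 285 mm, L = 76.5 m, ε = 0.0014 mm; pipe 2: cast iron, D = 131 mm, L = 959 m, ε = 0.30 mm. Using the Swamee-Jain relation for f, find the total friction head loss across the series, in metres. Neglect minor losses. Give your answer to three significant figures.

Pipe 1: V = 1.296 m/s, Re = 3.16×10^5, ε/D = 4.91×10^-6, f = 0.01430, h_1 = f(L/D)V²/2g = 0.3287 m
Pipe 2: V = 6.136 m/s, Re = 6.87×10^5, ε/D = 0.00229, f = 0.02462, h_2 = f(L/D)V²/2g = 345.9 m
Series → Q common, losses add: H = Σh = 346.2 m

H ≈ 346 m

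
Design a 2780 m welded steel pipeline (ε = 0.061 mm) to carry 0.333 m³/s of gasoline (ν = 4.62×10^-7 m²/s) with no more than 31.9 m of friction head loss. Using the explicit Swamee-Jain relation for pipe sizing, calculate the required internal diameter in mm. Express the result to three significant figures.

Swamee-Jain (Type III): D = 0.66·[ε^1.25·(LQ²/(gh_f))^4.75 + ν·Q^9.4·(L/(gh_f))^5.2]^0.04
LQ²/(gh_f) = 0.9851; L/(gh_f) = 8.884
Term 1 = ε^1.25·(…)^4.75 = 5.02×10^-6; Term 2 = ν·Q^9.4·(…)^5.2 = 1.28×10^-6
D = 0.66·(5.02×10^-6 + 1.28×10^-6)^0.04 = 0.4088 m = 409 mm
Check: V = 2.54 m/s, Re = 2.24×10^6, f = 0.01359, h_f = 30.3 m ≈ 31.9 m ✓

D ≈ 409 mm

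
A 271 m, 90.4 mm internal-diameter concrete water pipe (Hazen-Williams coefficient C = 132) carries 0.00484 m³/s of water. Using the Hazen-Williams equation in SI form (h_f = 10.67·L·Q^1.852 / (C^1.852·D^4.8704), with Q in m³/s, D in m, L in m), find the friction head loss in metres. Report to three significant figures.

h_f = 10.67·271·0.00484^1.852 / (132^1.852·0.0904^4.8704) = 2.138 m

h_f ≈ 2.14 m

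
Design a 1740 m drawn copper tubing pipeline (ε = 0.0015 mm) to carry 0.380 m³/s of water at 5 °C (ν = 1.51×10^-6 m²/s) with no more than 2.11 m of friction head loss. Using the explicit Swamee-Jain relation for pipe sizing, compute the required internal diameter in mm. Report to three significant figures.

D ≈ 675 mm

Swamee-Jain (Type III): D = 0.66·[ε^1.25·(LQ²/(gh_f))^4.75 + ν·Q^9.4·(L/(gh_f))^5.2]^0.04
LQ²/(gh_f) = 12.14; L/(gh_f) = 84.06
Term 1 = ε^1.25·(…)^4.75 = 0.00741; Term 2 = ν·Q^9.4·(…)^5.2 = 1.73
D = 0.66·(0.00741 + 1.73)^0.04 = 0.6747 m = 675 mm
Check: V = 1.06 m/s, Re = 4.75×10^5, f = 0.01325, h_f = 1.97 m ≈ 2.11 m ✓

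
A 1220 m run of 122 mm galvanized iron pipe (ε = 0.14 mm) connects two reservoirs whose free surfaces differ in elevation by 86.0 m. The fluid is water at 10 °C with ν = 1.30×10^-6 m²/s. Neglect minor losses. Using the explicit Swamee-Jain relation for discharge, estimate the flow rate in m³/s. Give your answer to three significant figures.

Q ≈ 0.0329 m³/s

Swamee-Jain (Type II): Q = -0.965·√(gD⁵h_f/L)·ln[ε/(3.7D) + √(3.17ν²L/(gD³h_f))]
√(gD⁵h_f/L) = √(9.81·0.122⁵·86.0/1220) = 0.004323
ε/(3.7D) = 3.10×10^-4; √(3.17ν²L/(gD³h_f)) = 6.53×10^-5
Q = -0.965·0.004323·ln(3.755×10^-4) = 0.03290 m³/s
Check: V = 2.81 m/s, Re = 2.64×10^5, f = 0.02145, h_f = 86.6 m ≈ 86.0 m ✓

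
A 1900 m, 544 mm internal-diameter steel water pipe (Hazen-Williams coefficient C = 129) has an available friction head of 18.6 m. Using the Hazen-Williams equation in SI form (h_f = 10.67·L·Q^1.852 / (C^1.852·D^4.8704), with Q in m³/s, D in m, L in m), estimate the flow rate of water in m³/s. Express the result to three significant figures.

Rearranging: Q = [h_f·C^1.852·D^4.8704 / (10.67·L)]^(1/1.852)
Q = [18.6·129^1.852·0.544^4.8704 / (10.67·1900)]^0.540 = 0.5959 m³/s

Q ≈ 0.596 m³/s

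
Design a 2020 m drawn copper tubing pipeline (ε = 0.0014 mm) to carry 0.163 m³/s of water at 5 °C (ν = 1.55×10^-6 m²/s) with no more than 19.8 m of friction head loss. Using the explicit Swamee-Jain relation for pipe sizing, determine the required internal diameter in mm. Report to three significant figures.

Swamee-Jain (Type III): D = 0.66·[ε^1.25·(LQ²/(gh_f))^4.75 + ν·Q^9.4·(L/(gh_f))^5.2]^0.04
LQ²/(gh_f) = 0.2763; L/(gh_f) = 10.40
Term 1 = ε^1.25·(…)^4.75 = 1.07×10^-10; Term 2 = ν·Q^9.4·(…)^5.2 = 1.18×10^-8
D = 0.66·(1.07×10^-10 + 1.18×10^-8)^0.04 = 0.3182 m = 318 mm
Check: V = 2.05 m/s, Re = 4.21×10^5, f = 0.01357, h_f = 18.5 m ≈ 19.8 m ✓

D ≈ 318 mm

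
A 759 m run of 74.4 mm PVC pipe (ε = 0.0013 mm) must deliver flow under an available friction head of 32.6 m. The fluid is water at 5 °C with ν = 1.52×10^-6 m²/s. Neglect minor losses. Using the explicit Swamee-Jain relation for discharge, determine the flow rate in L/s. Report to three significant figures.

Swamee-Jain (Type II): Q = -0.965·√(gD⁵h_f/L)·ln[ε/(3.7D) + √(3.17ν²L/(gD³h_f))]
√(gD⁵h_f/L) = √(9.81·0.0744⁵·32.6/759) = 9.801×10^-4
ε/(3.7D) = 4.72×10^-6; √(3.17ν²L/(gD³h_f)) = 2.05×10^-4
Q = -0.965·9.801×10^-4·ln(2.102×10^-4) = 0.008008 m³/s
Check: V = 1.84 m/s, Re = 9.02×10^4, f = 0.01836, h_f = 32.4 m ≈ 32.6 m ✓

Q ≈ 8.01 L/s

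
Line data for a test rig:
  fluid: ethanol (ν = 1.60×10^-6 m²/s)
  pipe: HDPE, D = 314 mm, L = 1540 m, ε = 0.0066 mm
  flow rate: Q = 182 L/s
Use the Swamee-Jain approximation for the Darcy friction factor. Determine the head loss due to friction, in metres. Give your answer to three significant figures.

h_f ≈ 18.8 m

V = 4Q/(πD²) = 4·0.182/(π·0.314²) = 2.350 m/s
Re = VD/ν = 2.350·0.314/1.60×10^-6 = 4.61×10^5 → turbulent
ε/D = 0.0066/314 = 2.10×10^-5
Swamee-Jain: f = 0.01360
h_f = f(L/D)V²/(2g) = 0.01360·(1540/0.314)·2.350²/(2·9.81) = 18.78 m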